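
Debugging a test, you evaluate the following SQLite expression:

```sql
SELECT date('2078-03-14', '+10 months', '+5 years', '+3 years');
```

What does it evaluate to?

Adding +10 months to 2078-03-14 gives 2079-01-14.
Adding +5 years to 2079-01-14 gives 2084-01-14.
Adding +3 years to 2084-01-14 gives 2087-01-14.

2087-01-14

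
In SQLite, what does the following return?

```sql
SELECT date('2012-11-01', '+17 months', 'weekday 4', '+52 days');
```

2014-05-25

Adding +17 months to 2012-11-01 gives 2014-04-01.
`weekday 4` advances to the next Thursday; 2014-04-01 is a Tuesday, so it moves forward to 2014-04-03.
Applying '+52 days' to 2014-04-03: counting 52 days forward gives 2014-05-25.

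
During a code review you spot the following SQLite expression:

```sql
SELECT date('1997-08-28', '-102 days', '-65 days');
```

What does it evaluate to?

1997-03-14

Applying '-102 days' to 1997-08-28: counting 102 days back gives 1997-05-18.
Applying '-65 days' to 1997-05-18: counting 65 days back gives 1997-03-14.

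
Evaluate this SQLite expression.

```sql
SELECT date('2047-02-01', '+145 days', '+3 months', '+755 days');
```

2049-10-20

Applying '+145 days' to 2047-02-01: counting 145 days forward gives 2047-06-26.
Adding +3 months to 2047-06-26 gives 2047-09-26.
Applying '+755 days' to 2047-09-26: counting 755 days forward gives 2049-10-20.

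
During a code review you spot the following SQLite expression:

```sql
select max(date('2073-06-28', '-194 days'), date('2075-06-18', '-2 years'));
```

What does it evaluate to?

2073-06-18

date('2073-06-28', '-194 days') → 2072-12-16.
date('2075-06-18', '-2 years') → 2073-06-18.
Later of the two is 2073-06-18.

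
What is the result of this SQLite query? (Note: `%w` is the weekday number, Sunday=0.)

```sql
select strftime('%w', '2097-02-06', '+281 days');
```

4

First apply '+281 days': 2097-02-06 → 2097-11-14.
2097-11-14 is a Thursday; with Sunday=0 that is 4.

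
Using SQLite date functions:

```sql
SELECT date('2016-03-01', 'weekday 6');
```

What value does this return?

`weekday 6` advances to the next Saturday; 2016-03-01 is a Tuesday, so it moves forward to 2016-03-05.

2016-03-05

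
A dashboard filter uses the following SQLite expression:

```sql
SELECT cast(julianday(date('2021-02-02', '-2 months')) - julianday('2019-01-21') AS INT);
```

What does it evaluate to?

681

Adding -2 months to 2021-02-02 gives 2020-12-02.
10 days remain in January 2019 after the 21st (31 − 21).
Full months from February 2019 through November 2020 contribute their day counts.
Then 2 days into December 2020.
Total: 10 + 28 + 31 + 30 + 31 + 30 + 31 + 31 + 30 + 31 + 30 + 31 + 31 + 29 + 31 + 30 + 31 + 30 + 31 + 31 + 30 + 31 + 30 + 2 = 681.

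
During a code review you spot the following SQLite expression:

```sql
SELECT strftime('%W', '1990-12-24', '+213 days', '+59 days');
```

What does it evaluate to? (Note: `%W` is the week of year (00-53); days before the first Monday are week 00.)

First apply '+213 days', '+59 days': 1990-12-24 → 1991-09-22.
1991-09-22 is a Sunday. SQLite's %W counts Mondays since the year started; the result is 37.

37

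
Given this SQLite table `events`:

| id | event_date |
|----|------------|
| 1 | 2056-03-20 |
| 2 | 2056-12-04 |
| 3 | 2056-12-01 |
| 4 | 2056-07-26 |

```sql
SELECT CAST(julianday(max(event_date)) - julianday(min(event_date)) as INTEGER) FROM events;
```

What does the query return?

259

MIN = 2056-03-20, MAX = 2056-12-04.
11 days remain in March 2056 after the 20th (31 − 20).
Full months from April 2056 through November 2056 contribute their day counts.
Then 4 days into December 2056.
Total: 11 + 30 + 31 + 30 + 31 + 31 + 30 + 31 + 30 + 4 = 259.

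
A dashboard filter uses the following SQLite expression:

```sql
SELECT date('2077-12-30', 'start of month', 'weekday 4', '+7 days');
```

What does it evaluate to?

`start of month` rewinds 2077-12-30 to 2077-12-01.
`weekday 4` advances to the next Thursday; 2077-12-01 is a Wednesday, so it moves forward to 2077-12-02.
Advancing 7 more days within December lands on 2077-12-09.

2077-12-09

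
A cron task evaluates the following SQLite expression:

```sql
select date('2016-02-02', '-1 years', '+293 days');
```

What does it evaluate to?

2015-11-22

Adding -1 year to 2016-02-02 gives 2015-02-02.
Applying '+293 days' to 2015-02-02: counting 293 days forward gives 2015-11-22.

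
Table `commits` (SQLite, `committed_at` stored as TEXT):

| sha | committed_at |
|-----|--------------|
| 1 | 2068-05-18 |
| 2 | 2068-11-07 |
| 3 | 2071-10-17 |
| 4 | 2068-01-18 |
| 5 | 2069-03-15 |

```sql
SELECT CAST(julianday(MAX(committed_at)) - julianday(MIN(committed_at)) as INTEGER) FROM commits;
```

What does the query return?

1368

MIN = 2068-01-18, MAX = 2071-10-17.
13 days remain in January 2068 after the 18th (31 − 18).
Full months from February 2068 through September 2071 contribute their day counts.
Then 17 days into October 2071.
Total: 13 + 29 + 31 + 30 + 31 + 30 + 31 + 31 + 30 + 31 + 30 + 31 + 31 + 28 + 31 + 30 + 31 + 30 + 31 + 31 + 30 + 31 + 30 + 31 + 31 + 28 + 31 + 30 + 31 + 30 + 31 + 31 + 30 + 31 + 30 + 31 + 31 + 28 + 31 + 30 + 31 + 30 + 31 + 31 + 30 + 17 = 1368.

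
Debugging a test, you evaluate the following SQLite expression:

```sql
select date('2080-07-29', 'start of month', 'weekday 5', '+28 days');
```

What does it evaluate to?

`start of month` rewinds 2080-07-29 to 2080-07-01.
`weekday 5` advances to the next Friday; 2080-07-01 is a Monday, so it moves forward to 2080-07-05.
July 2080 has 31 days; 26 remain after the 5th, so 27 days reach 2080-08-01.
Advancing 1 more day within August lands on 2080-08-02.

2080-08-02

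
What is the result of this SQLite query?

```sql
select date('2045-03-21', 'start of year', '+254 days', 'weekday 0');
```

2045-09-17

`start of year` rewinds 2045-03-21 to 2045-01-01.
Applying '+254 days' to 2045-01-01: counting 254 days forward gives 2045-09-12.
`weekday 0` advances to the next Sunday; 2045-09-12 is a Tuesday, so it moves forward to 2045-09-17.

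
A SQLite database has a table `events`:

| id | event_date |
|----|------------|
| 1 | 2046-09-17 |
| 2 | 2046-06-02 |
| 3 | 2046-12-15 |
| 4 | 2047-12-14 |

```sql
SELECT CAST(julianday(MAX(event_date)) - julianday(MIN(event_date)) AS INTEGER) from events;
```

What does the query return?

MIN = 2046-06-02, MAX = 2047-12-14.
28 days remain in June 2046 after the 2nd (30 − 2).
Full months from July 2046 through November 2047 contribute their day counts.
Then 14 days into December 2047.
Total: 28 + 31 + 31 + 30 + 31 + 30 + 31 + 31 + 28 + 31 + 30 + 31 + 30 + 31 + 31 + 30 + 31 + 30 + 14 = 560.

560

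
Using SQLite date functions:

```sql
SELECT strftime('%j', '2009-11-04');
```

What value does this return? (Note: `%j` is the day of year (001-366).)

Day-of-year for 2009-11-04: days since 2009-01-01 inclusive = 308, zero-padded to 308.

308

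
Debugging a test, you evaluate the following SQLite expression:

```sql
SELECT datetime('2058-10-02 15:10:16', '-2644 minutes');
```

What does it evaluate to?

2058-09-30 19:06:16

2644 minutes = 44h 4m; -2644 minutes from 2058-10-02 15:10:16 is 2058-09-30 19:06:16 (crosses midnight).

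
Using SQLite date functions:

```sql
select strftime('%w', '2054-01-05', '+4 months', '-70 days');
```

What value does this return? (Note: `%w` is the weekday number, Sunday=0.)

First apply '+4 months', '-70 days': 2054-01-05 → 2054-02-24.
2054-02-24 is a Tuesday; with Sunday=0 that is 2.

2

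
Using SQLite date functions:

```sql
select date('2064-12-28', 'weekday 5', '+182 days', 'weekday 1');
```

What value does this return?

`weekday 5` advances to the next Friday; 2064-12-28 is a Sunday, so it moves forward to 2065-01-02.
Applying '+182 days' to 2065-01-02: counting 182 days forward gives 2065-07-03.
`weekday 1` advances to the next Monday; 2065-07-03 is a Friday, so it moves forward to 2065-07-06.

2065-07-06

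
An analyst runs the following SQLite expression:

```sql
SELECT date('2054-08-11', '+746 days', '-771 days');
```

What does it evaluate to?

2054-07-17

Applying '+746 days' to 2054-08-11: counting 746 days forward gives 2056-08-26.
Applying '-771 days' to 2056-08-26: counting 771 days back gives 2054-07-17.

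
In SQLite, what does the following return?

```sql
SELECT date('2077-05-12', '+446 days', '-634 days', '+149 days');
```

Applying '+446 days' to 2077-05-12: counting 446 days forward gives 2078-08-01.
Applying '-634 days' to 2078-08-01: counting 634 days back gives 2076-11-05.
Applying '+149 days' to 2076-11-05: counting 149 days forward gives 2077-04-03.

2077-04-03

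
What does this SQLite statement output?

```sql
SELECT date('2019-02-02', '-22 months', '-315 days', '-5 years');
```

Adding -22 months to 2019-02-02 gives 2017-04-02.
Applying '-315 days' to 2017-04-02: counting 315 days back gives 2016-05-22.
Adding -5 years to 2016-05-22 gives 2011-05-22.

2011-05-22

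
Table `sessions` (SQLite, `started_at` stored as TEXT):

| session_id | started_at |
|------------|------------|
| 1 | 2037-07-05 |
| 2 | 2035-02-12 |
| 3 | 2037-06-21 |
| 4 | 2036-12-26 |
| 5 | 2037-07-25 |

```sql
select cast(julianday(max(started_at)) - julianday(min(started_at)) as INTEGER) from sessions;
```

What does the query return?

MIN = 2035-02-12, MAX = 2037-07-25.
16 days remain in February 2035 after the 12th (28 − 12).
Full months from March 2035 through June 2037 contribute their day counts.
Then 25 days into July 2037.
Total: 16 + 31 + 30 + 31 + 30 + 31 + 31 + 30 + 31 + 30 + 31 + 31 + 29 + 31 + 30 + 31 + 30 + 31 + 31 + 30 + 31 + 30 + 31 + 31 + 28 + 31 + 30 + 31 + 30 + 25 = 894.

894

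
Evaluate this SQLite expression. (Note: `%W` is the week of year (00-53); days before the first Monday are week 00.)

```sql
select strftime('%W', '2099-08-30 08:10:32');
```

34

2099-08-30 is a Sunday. SQLite's %W counts Mondays since the year started; the result is 34.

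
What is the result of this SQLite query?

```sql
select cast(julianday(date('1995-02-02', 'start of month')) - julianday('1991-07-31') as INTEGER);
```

`start of month` rewinds 1995-02-02 to 1995-02-01.
0 days remain in July 1991 after the 31st (31 − 31).
Full months from August 1991 through January 1995 contribute their day counts.
Then 1 day into February 1995.
Total: 0 + 31 + 30 + 31 + 30 + 31 + 31 + 29 + 31 + 30 + 31 + 30 + 31 + 31 + 30 + 31 + 30 + 31 + 31 + 28 + 31 + 30 + 31 + 30 + 31 + 31 + 30 + 31 + 30 + 31 + 31 + 28 + 31 + 30 + 31 + 30 + 31 + 31 + 30 + 31 + 30 + 31 + 31 + 1 = 1281.

1281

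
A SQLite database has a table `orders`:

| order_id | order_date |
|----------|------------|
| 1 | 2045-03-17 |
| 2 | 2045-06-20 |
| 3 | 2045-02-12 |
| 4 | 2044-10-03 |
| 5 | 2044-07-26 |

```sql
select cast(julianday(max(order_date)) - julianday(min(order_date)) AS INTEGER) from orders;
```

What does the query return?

MIN = 2044-07-26, MAX = 2045-06-20.
5 days remain in July 2044 after the 26th (31 − 26).
Full months from August 2044 through May 2045 contribute their day counts.
Then 20 days into June 2045.
Total: 5 + 31 + 30 + 31 + 30 + 31 + 31 + 28 + 31 + 30 + 31 + 20 = 329.

329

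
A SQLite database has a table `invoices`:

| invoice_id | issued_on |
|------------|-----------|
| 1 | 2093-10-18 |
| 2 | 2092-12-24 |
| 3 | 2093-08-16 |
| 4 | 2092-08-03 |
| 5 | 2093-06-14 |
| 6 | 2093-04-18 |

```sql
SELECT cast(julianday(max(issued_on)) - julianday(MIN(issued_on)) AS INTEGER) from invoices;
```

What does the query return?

441

MIN = 2092-08-03, MAX = 2093-10-18.
28 days remain in August 2092 after the 3rd (31 − 3).
Full months from September 2092 through September 2093 contribute their day counts.
Then 18 days into October 2093.
Total: 28 + 30 + 31 + 30 + 31 + 31 + 28 + 31 + 30 + 31 + 30 + 31 + 31 + 30 + 18 = 441.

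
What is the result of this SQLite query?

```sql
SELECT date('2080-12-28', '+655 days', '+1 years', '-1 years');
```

Applying '+655 days' to 2080-12-28: counting 655 days forward gives 2082-10-14.
Adding +1 year to 2082-10-14 gives 2083-10-14.
Adding -1 year to 2083-10-14 gives 2082-10-14.

2082-10-14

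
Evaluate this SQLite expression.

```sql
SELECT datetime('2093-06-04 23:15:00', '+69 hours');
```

2093-06-07 20:15:00

+69 hours from 2093-06-04 23:15:00 is 2093-06-07 20:15:00 (crosses midnight).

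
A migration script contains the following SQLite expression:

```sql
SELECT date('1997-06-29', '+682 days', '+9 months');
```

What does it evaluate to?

2000-02-12

Applying '+682 days' to 1997-06-29: counting 682 days forward gives 1999-05-12.
Adding +9 months to 1999-05-12 gives 2000-02-12.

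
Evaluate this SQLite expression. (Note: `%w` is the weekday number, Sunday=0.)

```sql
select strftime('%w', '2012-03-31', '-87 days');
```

First apply '-87 days': 2012-03-31 → 2012-01-04.
2012-01-04 is a Wednesday; with Sunday=0 that is 3.

3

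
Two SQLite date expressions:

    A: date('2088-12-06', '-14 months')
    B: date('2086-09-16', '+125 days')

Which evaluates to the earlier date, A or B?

A = 2087-10-06.
B = 2087-01-19.
B is earlier.

B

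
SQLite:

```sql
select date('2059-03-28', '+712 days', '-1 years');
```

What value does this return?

2060-03-09

Applying '+712 days' to 2059-03-28: counting 712 days forward gives 2061-03-09.
Adding -1 year to 2061-03-09 gives 2060-03-09.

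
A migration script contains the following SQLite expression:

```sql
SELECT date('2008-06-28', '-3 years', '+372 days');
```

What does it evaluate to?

2006-07-05

Adding -3 years to 2008-06-28 gives 2005-06-28.
Applying '+372 days' to 2005-06-28: counting 372 days forward gives 2006-07-05.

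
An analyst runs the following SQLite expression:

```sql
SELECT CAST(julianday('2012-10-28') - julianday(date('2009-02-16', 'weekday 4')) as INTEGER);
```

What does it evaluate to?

`weekday 4` advances to the next Thursday; 2009-02-16 is a Monday, so it moves forward to 2009-02-19.
9 days remain in February 2009 after the 19th (28 − 19).
Full months from March 2009 through September 2012 contribute their day counts.
Then 28 days into October 2012.
Total: 9 + 31 + 30 + 31 + 30 + 31 + 31 + 30 + 31 + 30 + 31 + 31 + 28 + 31 + 30 + 31 + 30 + 31 + 31 + 30 + 31 + 30 + 31 + 31 + 28 + 31 + 30 + 31 + 30 + 31 + 31 + 30 + 31 + 30 + 31 + 31 + 29 + 31 + 30 + 31 + 30 + 31 + 31 + 30 + 28 = 1347.

1347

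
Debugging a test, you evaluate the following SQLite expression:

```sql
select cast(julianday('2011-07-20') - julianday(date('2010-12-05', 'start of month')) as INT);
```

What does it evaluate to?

231

`start of month` rewinds 2010-12-05 to 2010-12-01.
30 days remain in December 2010 after the 1st (31 − 1).
Full months from January 2011 through June 2011 contribute their day counts.
Then 20 days into July 2011.
Total: 30 + 31 + 28 + 31 + 30 + 31 + 30 + 20 = 231.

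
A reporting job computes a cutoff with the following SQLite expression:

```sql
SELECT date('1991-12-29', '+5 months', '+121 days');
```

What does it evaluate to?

Adding +5 months to 1991-12-29 gives 1992-05-29.
Applying '+121 days' to 1992-05-29: counting 121 days forward gives 1992-09-27.

1992-09-27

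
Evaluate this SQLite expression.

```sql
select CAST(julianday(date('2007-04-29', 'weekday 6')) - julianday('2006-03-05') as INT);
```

`weekday 6` advances to the next Saturday; 2007-04-29 is a Sunday, so it moves forward to 2007-05-05.
26 days remain in March 2006 after the 5th (31 − 5).
Full months from April 2006 through April 2007 contribute their day counts.
Then 5 days into May 2007.
Total: 26 + 30 + 31 + 30 + 31 + 31 + 30 + 31 + 30 + 31 + 31 + 28 + 31 + 30 + 5 = 426.

426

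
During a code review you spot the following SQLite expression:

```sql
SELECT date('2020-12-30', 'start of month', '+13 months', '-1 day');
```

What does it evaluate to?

`start of month` rewinds 2020-12-30 to 2020-12-01.
Adding +13 months to 2020-12-01 gives 2022-01-01.
Going back 1 day from 2022-01-01 reaches 2021-12-31 (last day of December, 31 days).

2021-12-31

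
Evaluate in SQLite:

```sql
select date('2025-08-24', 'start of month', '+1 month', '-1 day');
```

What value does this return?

2025-08-31

`start of month` rewinds 2025-08-24 to 2025-08-01.
Adding +1 month to 2025-08-01 gives 2025-09-01.
Going back 1 day from 2025-09-01 reaches 2025-08-31 (last day of August, 31 days).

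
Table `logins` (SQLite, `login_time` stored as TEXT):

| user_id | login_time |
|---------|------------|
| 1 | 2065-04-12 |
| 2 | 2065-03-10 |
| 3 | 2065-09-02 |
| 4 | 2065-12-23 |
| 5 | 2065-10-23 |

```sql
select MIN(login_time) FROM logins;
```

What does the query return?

2065-03-10

MIN over {2065-03-10, 2065-04-12, 2065-09-02, 2065-10-23, 2065-12-23}.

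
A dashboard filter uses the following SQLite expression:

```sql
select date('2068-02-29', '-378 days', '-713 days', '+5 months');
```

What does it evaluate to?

Applying '-378 days' to 2068-02-29: counting 378 days back gives 2067-02-16.
Applying '-713 days' to 2067-02-16: counting 713 days back gives 2065-03-05.
Adding +5 months to 2065-03-05 gives 2065-08-05.

2065-08-05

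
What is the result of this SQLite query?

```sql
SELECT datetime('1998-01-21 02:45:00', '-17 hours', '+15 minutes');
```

-17 hours from 1998-01-21 02:45:00 is 1998-01-20 09:45:00 (crosses midnight).
+15 minutes from 1998-01-20 09:45:00 is 1998-01-20 10:00:00.

1998-01-20 10:00:00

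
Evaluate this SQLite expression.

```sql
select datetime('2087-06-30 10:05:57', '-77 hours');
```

2087-06-27 05:05:57

-77 hours from 2087-06-30 10:05:57 is 2087-06-27 05:05:57 (crosses midnight).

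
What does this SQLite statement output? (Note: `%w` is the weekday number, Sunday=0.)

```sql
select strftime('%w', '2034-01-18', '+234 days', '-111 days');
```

0

First apply '+234 days', '-111 days': 2034-01-18 → 2034-05-21.
2034-05-21 is a Sunday; with Sunday=0 that is 0.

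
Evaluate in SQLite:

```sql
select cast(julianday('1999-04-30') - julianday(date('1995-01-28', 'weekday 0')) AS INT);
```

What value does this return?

`weekday 0` advances to the next Sunday; 1995-01-28 is a Saturday, so it moves forward to 1995-01-29.
2 days remain in January 1995 after the 29th (31 − 29).
Full months from February 1995 through March 1999 contribute their day counts.
Then 30 days into April 1999.
Total: 2 + 28 + 31 + 30 + 31 + 30 + 31 + 31 + 30 + 31 + 30 + 31 + 31 + 29 + 31 + 30 + 31 + 30 + 31 + 31 + 30 + 31 + 30 + 31 + 31 + 28 + 31 + 30 + 31 + 30 + 31 + 31 + 30 + 31 + 30 + 31 + 31 + 28 + 31 + 30 + 31 + 30 + 31 + 31 + 30 + 31 + 30 + 31 + 31 + 28 + 31 + 30 = 1552.

1552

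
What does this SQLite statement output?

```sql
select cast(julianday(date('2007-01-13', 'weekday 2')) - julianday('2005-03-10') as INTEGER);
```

`weekday 2` advances to the next Tuesday; 2007-01-13 is a Saturday, so it moves forward to 2007-01-16.
21 days remain in March 2005 after the 10th (31 − 10).
Full months from April 2005 through December 2006 contribute their day counts.
Then 16 days into January 2007.
Total: 21 + 30 + 31 + 30 + 31 + 31 + 30 + 31 + 30 + 31 + 31 + 28 + 31 + 30 + 31 + 30 + 31 + 31 + 30 + 31 + 30 + 31 + 16 = 677.

677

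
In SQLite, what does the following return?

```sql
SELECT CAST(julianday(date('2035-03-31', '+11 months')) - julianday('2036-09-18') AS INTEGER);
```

-200

Adding +11 months to 2035-03-31 targets 2036-02-31. February 2036 has only 29 days, so SQLite normalizes the 2-day overflow forward to 2036-03-02.
29 days remain in March 2036 after the 2nd (31 − 2).
April 2036: 30 days.
May 2036: 31 days.
June 2036: 30 days.
July 2036: 31 days.
August 2036: 31 days.
Then 18 days into September 2036.
Total: 29 + 30 + 31 + 30 + 31 + 31 + 18 = 200.
The subtraction is earlier − later, so the result is −200 → -200.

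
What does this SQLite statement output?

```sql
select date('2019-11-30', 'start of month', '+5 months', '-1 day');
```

2020-03-31

`start of month` rewinds 2019-11-30 to 2019-11-01.
Adding +5 months to 2019-11-01 gives 2020-04-01.
Going back 1 day from 2020-04-01 reaches 2020-03-31 (last day of March, 31 days).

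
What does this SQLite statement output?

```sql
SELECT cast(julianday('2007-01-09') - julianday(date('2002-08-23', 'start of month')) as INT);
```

`start of month` rewinds 2002-08-23 to 2002-08-01.
30 days remain in August 2002 after the 1st (31 − 1).
Full months from September 2002 through December 2006 contribute their day counts.
Then 9 days into January 2007.
Total: 30 + 30 + 31 + 30 + 31 + 31 + 28 + 31 + 30 + 31 + 30 + 31 + 31 + 30 + 31 + 30 + 31 + 31 + 29 + 31 + 30 + 31 + 30 + 31 + 31 + 30 + 31 + 30 + 31 + 31 + 28 + 31 + 30 + 31 + 30 + 31 + 31 + 30 + 31 + 30 + 31 + 31 + 28 + 31 + 30 + 31 + 30 + 31 + 31 + 30 + 31 + 30 + 31 + 9 = 1622.

1622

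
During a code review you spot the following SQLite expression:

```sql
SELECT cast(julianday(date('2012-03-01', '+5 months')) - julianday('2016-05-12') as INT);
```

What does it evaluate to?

Adding +5 months to 2012-03-01 gives 2012-08-01.
30 days remain in August 2012 after the 1st (31 − 1).
Full months from September 2012 through April 2016 contribute their day counts.
Then 12 days into May 2016.
Total: 30 + 30 + 31 + 30 + 31 + 31 + 28 + 31 + 30 + 31 + 30 + 31 + 31 + 30 + 31 + 30 + 31 + 31 + 28 + 31 + 30 + 31 + 30 + 31 + 31 + 30 + 31 + 30 + 31 + 31 + 28 + 31 + 30 + 31 + 30 + 31 + 31 + 30 + 31 + 30 + 31 + 31 + 29 + 31 + 30 + 12 = 1380.
The subtraction is earlier − later, so the result is −1380 → -1380.

-1380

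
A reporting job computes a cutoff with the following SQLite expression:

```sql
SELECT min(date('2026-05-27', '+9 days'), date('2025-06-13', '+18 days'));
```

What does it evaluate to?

date('2026-05-27', '+9 days') → 2026-06-05.
date('2025-06-13', '+18 days') → 2025-07-01.
Earlier of the two is 2025-07-01.

2025-07-01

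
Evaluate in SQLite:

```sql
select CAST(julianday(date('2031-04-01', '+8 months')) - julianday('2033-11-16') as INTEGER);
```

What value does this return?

-716

Adding +8 months to 2031-04-01 gives 2031-12-01.
30 days remain in December 2031 after the 1st (31 − 1).
Full months from January 2032 through October 2033 contribute their day counts.
Then 16 days into November 2033.
Total: 30 + 31 + 29 + 31 + 30 + 31 + 30 + 31 + 31 + 30 + 31 + 30 + 31 + 31 + 28 + 31 + 30 + 31 + 30 + 31 + 31 + 30 + 31 + 16 = 716.
The subtraction is earlier − later, so the result is −716 → -716.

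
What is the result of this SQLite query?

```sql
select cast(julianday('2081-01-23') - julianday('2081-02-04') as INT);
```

-12

8 days remain in January 2081 after the 23rd (31 − 23).
Then 4 days into February 2081.
Total: 8 + 4 = 12.
The subtraction is earlier − later, so the result is −12 → -12.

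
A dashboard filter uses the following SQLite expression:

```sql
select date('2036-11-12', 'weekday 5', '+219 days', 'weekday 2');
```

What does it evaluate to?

2037-06-23

`weekday 5` advances to the next Friday; 2036-11-12 is a Wednesday, so it moves forward to 2036-11-14.
Applying '+219 days' to 2036-11-14: counting 219 days forward gives 2037-06-21.
`weekday 2` advances to the next Tuesday; 2037-06-21 is a Sunday, so it moves forward to 2037-06-23.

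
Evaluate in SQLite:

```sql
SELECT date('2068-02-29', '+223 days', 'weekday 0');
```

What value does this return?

2068-10-14

Applying '+223 days' to 2068-02-29: counting 223 days forward gives 2068-10-09.
`weekday 0` advances to the next Sunday; 2068-10-09 is a Tuesday, so it moves forward to 2068-10-14.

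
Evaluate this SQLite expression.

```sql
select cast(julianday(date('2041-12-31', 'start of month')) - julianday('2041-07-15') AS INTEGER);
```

139

`start of month` rewinds 2041-12-31 to 2041-12-01.
16 days remain in July 2041 after the 15th (31 − 15).
August 2041: 31 days.
September 2041: 30 days.
October 2041: 31 days.
November 2041: 30 days.
Then 1 day into December 2041.
Total: 16 + 31 + 30 + 31 + 30 + 1 = 139.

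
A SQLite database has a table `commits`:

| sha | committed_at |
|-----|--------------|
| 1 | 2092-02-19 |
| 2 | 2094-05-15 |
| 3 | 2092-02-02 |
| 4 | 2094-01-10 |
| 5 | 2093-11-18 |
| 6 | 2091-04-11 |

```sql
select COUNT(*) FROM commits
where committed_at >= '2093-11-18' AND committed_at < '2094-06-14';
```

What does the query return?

3

Rows in [2093-11-18, 2094-06-14): 2094-05-15, 2094-01-10, 2093-11-18 → 3 rows.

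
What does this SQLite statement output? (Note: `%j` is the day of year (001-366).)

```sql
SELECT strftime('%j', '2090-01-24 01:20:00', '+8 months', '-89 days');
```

First apply '+8 months', '-89 days': 2090-01-24 01:20:00 → 2090-06-27 01:20:00.
Day-of-year for 2090-06-27: days since 2090-01-01 inclusive = 178, zero-padded to 178.

178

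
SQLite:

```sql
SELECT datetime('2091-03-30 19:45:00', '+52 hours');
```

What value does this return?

+52 hours from 2091-03-30 19:45:00 is 2091-04-01 23:45:00 (crosses midnight).

2091-04-01 23:45:00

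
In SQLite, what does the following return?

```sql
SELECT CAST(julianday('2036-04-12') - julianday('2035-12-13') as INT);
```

121

18 days remain in December 2035 after the 13th (31 − 13).
January 2036: 31 days.
February 2036: 29 days (leap year).
March 2036: 31 days.
Then 12 days into April 2036.
Total: 18 + 31 + 29 + 31 + 12 = 121.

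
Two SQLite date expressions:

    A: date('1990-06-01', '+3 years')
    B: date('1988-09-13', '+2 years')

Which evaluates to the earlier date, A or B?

A = 1993-06-01.
B = 1990-09-13.
B is earlier.

B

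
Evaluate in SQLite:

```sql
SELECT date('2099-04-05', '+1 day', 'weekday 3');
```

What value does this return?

2099-04-08

Advancing 1 more day within April lands on 2099-04-06.
`weekday 3` advances to the next Wednesday; 2099-04-06 is a Monday, so it moves forward to 2099-04-08.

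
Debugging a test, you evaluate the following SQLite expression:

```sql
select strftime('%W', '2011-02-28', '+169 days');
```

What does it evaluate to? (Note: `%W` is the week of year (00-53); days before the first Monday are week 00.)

33

First apply '+169 days': 2011-02-28 → 2011-08-16.
2011-08-16 is a Tuesday. SQLite's %W counts Mondays since the year started; the result is 33.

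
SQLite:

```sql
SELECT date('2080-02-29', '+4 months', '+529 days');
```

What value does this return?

2081-12-10

Adding +4 months to 2080-02-29 gives 2080-06-29.
Applying '+529 days' to 2080-06-29: counting 529 days forward gives 2081-12-10.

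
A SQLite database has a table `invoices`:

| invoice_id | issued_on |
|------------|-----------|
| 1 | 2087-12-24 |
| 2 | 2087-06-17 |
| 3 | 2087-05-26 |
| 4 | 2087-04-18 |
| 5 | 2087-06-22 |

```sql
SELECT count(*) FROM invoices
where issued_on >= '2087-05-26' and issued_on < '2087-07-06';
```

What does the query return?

Rows in [2087-05-26, 2087-07-06): 2087-06-17, 2087-05-26, 2087-06-22 → 3 rows.

3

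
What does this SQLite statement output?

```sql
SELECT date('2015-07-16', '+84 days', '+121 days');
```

2016-02-06

Applying '+84 days' to 2015-07-16: counting 84 days forward gives 2015-10-08.
Applying '+121 days' to 2015-10-08: counting 121 days forward gives 2016-02-06.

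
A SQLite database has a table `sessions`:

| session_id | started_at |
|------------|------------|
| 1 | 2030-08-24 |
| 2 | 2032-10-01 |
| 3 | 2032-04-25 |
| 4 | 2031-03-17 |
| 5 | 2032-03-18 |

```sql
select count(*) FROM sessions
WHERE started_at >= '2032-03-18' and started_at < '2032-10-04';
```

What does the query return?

3

Rows in [2032-03-18, 2032-10-04): 2032-10-01, 2032-04-25, 2032-03-18 → 3 rows.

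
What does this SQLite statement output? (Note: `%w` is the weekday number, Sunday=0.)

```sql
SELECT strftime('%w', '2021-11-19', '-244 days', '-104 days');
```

First apply '-244 days', '-104 days': 2021-11-19 → 2020-12-06.
2020-12-06 is a Sunday; with Sunday=0 that is 0.

0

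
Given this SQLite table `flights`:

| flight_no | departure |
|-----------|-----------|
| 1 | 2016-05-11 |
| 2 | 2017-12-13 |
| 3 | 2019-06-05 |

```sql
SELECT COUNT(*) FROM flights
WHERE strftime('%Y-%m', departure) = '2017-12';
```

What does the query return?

Rows with year-month 2017-12: 2017-12-13 → 1.

1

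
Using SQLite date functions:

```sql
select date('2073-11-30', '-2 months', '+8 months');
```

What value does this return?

2074-05-30

Adding -2 months to 2073-11-30 gives 2073-09-30.
Adding +8 months to 2073-09-30 gives 2074-05-30.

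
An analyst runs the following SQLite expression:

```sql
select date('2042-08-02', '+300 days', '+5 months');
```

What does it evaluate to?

2043-10-29

Applying '+300 days' to 2042-08-02: counting 300 days forward gives 2043-05-29.
Adding +5 months to 2043-05-29 gives 2043-10-29.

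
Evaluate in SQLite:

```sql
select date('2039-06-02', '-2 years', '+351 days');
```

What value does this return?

Adding -2 years to 2039-06-02 gives 2037-06-02.
Applying '+351 days' to 2037-06-02: counting 351 days forward gives 2038-05-19.

2038-05-19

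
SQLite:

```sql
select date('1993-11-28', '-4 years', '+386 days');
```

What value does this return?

Adding -4 years to 1993-11-28 gives 1989-11-28.
Applying '+386 days' to 1989-11-28: counting 386 days forward gives 1990-12-19.

1990-12-19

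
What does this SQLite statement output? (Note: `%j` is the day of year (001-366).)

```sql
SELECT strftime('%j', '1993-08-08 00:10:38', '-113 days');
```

First apply '-113 days': 1993-08-08 00:10:38 → 1993-04-17 00:10:38.
Day-of-year for 1993-04-17: days since 1993-01-01 inclusive = 107, zero-padded to 107.

107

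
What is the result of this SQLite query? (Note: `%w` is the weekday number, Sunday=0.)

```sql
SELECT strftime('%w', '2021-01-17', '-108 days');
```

4

First apply '-108 days': 2021-01-17 → 2020-10-01.
2020-10-01 is a Thursday; with Sunday=0 that is 4.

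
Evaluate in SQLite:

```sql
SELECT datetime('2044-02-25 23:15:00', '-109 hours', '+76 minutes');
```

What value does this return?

2044-02-21 11:31:00

-109 hours from 2044-02-25 23:15:00 is 2044-02-21 10:15:00 (crosses midnight).
76 minutes = 1h 16m; +76 minutes from 2044-02-21 10:15:00 is 2044-02-21 11:31:00.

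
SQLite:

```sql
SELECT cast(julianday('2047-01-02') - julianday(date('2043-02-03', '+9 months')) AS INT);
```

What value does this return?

Adding +9 months to 2043-02-03 gives 2043-11-03.
27 days remain in November 2043 after the 3rd (30 − 3).
Full months from December 2043 through December 2046 contribute their day counts.
Then 2 days into January 2047.
Total: 27 + 31 + 31 + 29 + 31 + 30 + 31 + 30 + 31 + 31 + 30 + 31 + 30 + 31 + 31 + 28 + 31 + 30 + 31 + 30 + 31 + 31 + 30 + 31 + 30 + 31 + 31 + 28 + 31 + 30 + 31 + 30 + 31 + 31 + 30 + 31 + 30 + 31 + 2 = 1156.

1156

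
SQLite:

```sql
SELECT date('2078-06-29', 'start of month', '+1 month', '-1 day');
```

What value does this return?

2078-06-30

`start of month` rewinds 2078-06-29 to 2078-06-01.
Adding +1 month to 2078-06-01 gives 2078-07-01.
Going back 1 day from 2078-07-01 reaches 2078-06-30 (last day of June, 30 days).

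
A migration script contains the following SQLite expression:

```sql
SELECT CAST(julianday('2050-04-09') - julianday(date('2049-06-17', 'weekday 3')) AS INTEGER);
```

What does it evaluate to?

290

`weekday 3` advances to the next Wednesday; 2049-06-17 is a Thursday, so it moves forward to 2049-06-23.
7 days remain in June 2049 after the 23rd (30 − 23).
Full months from July 2049 through March 2050 contribute their day counts.
Then 9 days into April 2050.
Total: 7 + 31 + 31 + 30 + 31 + 30 + 31 + 31 + 28 + 31 + 9 = 290.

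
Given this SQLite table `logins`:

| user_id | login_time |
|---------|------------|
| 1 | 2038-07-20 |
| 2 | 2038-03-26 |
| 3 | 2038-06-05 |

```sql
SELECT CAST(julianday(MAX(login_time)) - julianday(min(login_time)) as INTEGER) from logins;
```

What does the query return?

116

MIN = 2038-03-26, MAX = 2038-07-20.
5 days remain in March 2038 after the 26th (31 − 26).
April 2038: 30 days.
May 2038: 31 days.
June 2038: 30 days.
Then 20 days into July 2038.
Total: 5 + 30 + 31 + 30 + 20 = 116.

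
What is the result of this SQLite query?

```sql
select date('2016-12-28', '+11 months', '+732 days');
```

2019-11-30

Adding +11 months to 2016-12-28 gives 2017-11-28.
Applying '+732 days' to 2017-11-28: counting 732 days forward gives 2019-11-30.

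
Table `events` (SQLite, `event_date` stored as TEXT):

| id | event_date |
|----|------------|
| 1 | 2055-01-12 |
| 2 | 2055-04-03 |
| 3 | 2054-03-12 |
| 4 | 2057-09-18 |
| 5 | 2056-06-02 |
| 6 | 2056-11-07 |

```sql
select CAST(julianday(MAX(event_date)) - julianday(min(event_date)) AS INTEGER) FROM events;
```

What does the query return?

MIN = 2054-03-12, MAX = 2057-09-18.
19 days remain in March 2054 after the 12th (31 − 12).
Full months from April 2054 through August 2057 contribute their day counts.
Then 18 days into September 2057.
Total: 19 + 30 + 31 + 30 + 31 + 31 + 30 + 31 + 30 + 31 + 31 + 28 + 31 + 30 + 31 + 30 + 31 + 31 + 30 + 31 + 30 + 31 + 31 + 29 + 31 + 30 + 31 + 30 + 31 + 31 + 30 + 31 + 30 + 31 + 31 + 28 + 31 + 30 + 31 + 30 + 31 + 31 + 18 = 1286.

1286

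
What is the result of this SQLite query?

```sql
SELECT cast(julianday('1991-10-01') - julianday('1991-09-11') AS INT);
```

20

19 days remain in September 1991 after the 11th (30 − 11).
Then 1 day into October 1991.
Total: 19 + 1 = 20.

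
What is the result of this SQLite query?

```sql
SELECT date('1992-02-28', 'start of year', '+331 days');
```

1992-11-27

`start of year` rewinds 1992-02-28 to 1992-01-01.
Applying '+331 days' to 1992-01-01: counting 331 days forward gives 1992-11-27.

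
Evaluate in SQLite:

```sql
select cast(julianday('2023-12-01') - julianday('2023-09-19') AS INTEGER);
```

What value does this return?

11 days remain in September 2023 after the 19th (30 − 19).
October 2023: 31 days.
November 2023: 30 days.
Then 1 day into December 2023.
Total: 11 + 31 + 30 + 1 = 73.

73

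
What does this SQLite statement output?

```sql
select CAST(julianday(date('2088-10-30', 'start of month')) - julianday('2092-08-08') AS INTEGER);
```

`start of month` rewinds 2088-10-30 to 2088-10-01.
30 days remain in October 2088 after the 1st (31 − 1).
Full months from November 2088 through July 2092 contribute their day counts.
Then 8 days into August 2092.
Total: 30 + 30 + 31 + 31 + 28 + 31 + 30 + 31 + 30 + 31 + 31 + 30 + 31 + 30 + 31 + 31 + 28 + 31 + 30 + 31 + 30 + 31 + 31 + 30 + 31 + 30 + 31 + 31 + 28 + 31 + 30 + 31 + 30 + 31 + 31 + 30 + 31 + 30 + 31 + 31 + 29 + 31 + 30 + 31 + 30 + 31 + 8 = 1407.
The subtraction is earlier − later, so the result is −1407 → -1407.

-1407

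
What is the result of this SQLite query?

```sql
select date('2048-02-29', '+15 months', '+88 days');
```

Adding +15 months to 2048-02-29 gives 2049-05-29.
Applying '+88 days' to 2049-05-29: counting 88 days forward gives 2049-08-25.

2049-08-25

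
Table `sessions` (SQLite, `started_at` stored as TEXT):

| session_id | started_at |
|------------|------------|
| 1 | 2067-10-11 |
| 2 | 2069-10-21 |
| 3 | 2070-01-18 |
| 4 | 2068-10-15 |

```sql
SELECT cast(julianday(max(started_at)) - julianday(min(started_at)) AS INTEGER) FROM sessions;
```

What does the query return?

830

MIN = 2067-10-11, MAX = 2070-01-18.
20 days remain in October 2067 after the 11th (31 − 11).
Full months from November 2067 through December 2069 contribute their day counts.
Then 18 days into January 2070.
Total: 20 + 30 + 31 + 31 + 29 + 31 + 30 + 31 + 30 + 31 + 31 + 30 + 31 + 30 + 31 + 31 + 28 + 31 + 30 + 31 + 30 + 31 + 31 + 30 + 31 + 30 + 31 + 18 = 830.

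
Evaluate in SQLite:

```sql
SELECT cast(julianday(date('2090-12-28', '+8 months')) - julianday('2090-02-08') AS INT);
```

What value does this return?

Adding +8 months to 2090-12-28 gives 2091-08-28.
20 days remain in February 2090 after the 8th (28 − 8).
Full months from March 2090 through July 2091 contribute their day counts.
Then 28 days into August 2091.
Total: 20 + 31 + 30 + 31 + 30 + 31 + 31 + 30 + 31 + 30 + 31 + 31 + 28 + 31 + 30 + 31 + 30 + 31 + 28 = 566.

566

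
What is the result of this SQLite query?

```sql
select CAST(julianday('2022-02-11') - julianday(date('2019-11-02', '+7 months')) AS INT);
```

Adding +7 months to 2019-11-02 gives 2020-06-02.
28 days remain in June 2020 after the 2nd (30 − 2).
Full months from July 2020 through January 2022 contribute their day counts.
Then 11 days into February 2022.
Total: 28 + 31 + 31 + 30 + 31 + 30 + 31 + 31 + 28 + 31 + 30 + 31 + 30 + 31 + 31 + 30 + 31 + 30 + 31 + 31 + 11 = 619.

619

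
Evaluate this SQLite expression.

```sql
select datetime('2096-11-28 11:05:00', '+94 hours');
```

+94 hours from 2096-11-28 11:05:00 is 2096-12-02 09:05:00 (crosses midnight).

2096-12-02 09:05:00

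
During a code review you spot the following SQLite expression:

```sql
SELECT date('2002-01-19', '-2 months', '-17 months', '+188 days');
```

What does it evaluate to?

2000-12-24

Adding -2 months to 2002-01-19 gives 2001-11-19.
Adding -17 months to 2001-11-19 gives 2000-06-19.
Applying '+188 days' to 2000-06-19: counting 188 days forward gives 2000-12-24.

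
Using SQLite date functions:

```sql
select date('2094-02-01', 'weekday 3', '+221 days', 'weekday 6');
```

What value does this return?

`weekday 3` advances to the next Wednesday; 2094-02-01 is a Monday, so it moves forward to 2094-02-03.
Applying '+221 days' to 2094-02-03: counting 221 days forward gives 2094-09-12.
`weekday 6` advances to the next Saturday; 2094-09-12 is a Sunday, so it moves forward to 2094-09-18.

2094-09-18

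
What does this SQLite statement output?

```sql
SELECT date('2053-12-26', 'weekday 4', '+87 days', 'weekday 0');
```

2054-03-29

`weekday 4` advances to the next Thursday; 2053-12-26 is a Friday, so it moves forward to 2054-01-01.
Applying '+87 days' to 2054-01-01: counting 87 days forward gives 2054-03-29.
`weekday 0` advances to the next Sunday; 2054-03-29 is already a Sunday, so it stays at 2054-03-29.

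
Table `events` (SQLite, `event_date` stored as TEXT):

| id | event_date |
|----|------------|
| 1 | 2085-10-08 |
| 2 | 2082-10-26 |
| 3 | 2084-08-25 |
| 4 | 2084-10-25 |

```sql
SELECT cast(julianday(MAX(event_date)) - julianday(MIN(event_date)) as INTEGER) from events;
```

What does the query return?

MIN = 2082-10-26, MAX = 2085-10-08.
5 days remain in October 2082 after the 26th (31 − 26).
Full months from November 2082 through September 2085 contribute their day counts.
Then 8 days into October 2085.
Total: 5 + 30 + 31 + 31 + 28 + 31 + 30 + 31 + 30 + 31 + 31 + 30 + 31 + 30 + 31 + 31 + 29 + 31 + 30 + 31 + 30 + 31 + 31 + 30 + 31 + 30 + 31 + 31 + 28 + 31 + 30 + 31 + 30 + 31 + 31 + 30 + 8 = 1078.

1078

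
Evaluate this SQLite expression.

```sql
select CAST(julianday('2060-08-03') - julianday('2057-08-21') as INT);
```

10 days remain in August 2057 after the 21st (31 − 21).
Full months from September 2057 through July 2060 contribute their day counts.
Then 3 days into August 2060.
Total: 10 + 30 + 31 + 30 + 31 + 31 + 28 + 31 + 30 + 31 + 30 + 31 + 31 + 30 + 31 + 30 + 31 + 31 + 28 + 31 + 30 + 31 + 30 + 31 + 31 + 30 + 31 + 30 + 31 + 31 + 29 + 31 + 30 + 31 + 30 + 31 + 3 = 1078.

1078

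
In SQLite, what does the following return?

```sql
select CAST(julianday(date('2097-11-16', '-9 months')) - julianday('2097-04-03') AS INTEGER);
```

Adding -9 months to 2097-11-16 gives 2097-02-16.
12 days remain in February 2097 after the 16th (28 − 16).
March 2097: 31 days.
Then 3 days into April 2097.
Total: 12 + 31 + 3 = 46.
The subtraction is earlier − later, so the result is −46 → -46.

-46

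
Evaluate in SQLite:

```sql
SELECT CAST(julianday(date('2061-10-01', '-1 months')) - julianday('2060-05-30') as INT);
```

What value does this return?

459

Adding -1 month to 2061-10-01 gives 2061-09-01.
1 day remains in May 2060 after the 30th (31 − 30).
Full months from June 2060 through August 2061 contribute their day counts.
Then 1 day into September 2061.
Total: 1 + 30 + 31 + 31 + 30 + 31 + 30 + 31 + 31 + 28 + 31 + 30 + 31 + 30 + 31 + 31 + 1 = 459.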